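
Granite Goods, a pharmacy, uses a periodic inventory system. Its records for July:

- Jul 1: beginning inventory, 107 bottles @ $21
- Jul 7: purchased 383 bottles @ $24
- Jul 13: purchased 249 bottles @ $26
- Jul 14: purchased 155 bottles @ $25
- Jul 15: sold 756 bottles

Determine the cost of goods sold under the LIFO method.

Jul 15, 756 sold [LIFO — newest first]: 155 @ $25 + 249 @ $26 + 352 @ $24 = $18,797
Ending inventory: 107 @ $21 + 31 @ $24 = $2,991
Check: goods available $21,788 = COGS $18,797 + ending $2,991

COGS = $18,797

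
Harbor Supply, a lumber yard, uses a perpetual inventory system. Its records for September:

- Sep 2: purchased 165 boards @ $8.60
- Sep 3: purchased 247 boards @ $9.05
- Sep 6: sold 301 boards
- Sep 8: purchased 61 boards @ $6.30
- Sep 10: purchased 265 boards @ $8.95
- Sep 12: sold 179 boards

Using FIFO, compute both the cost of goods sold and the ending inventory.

COGS = $4,101.30; ending inventory = $2,309.10

Sep 6, 301 sold [FIFO — oldest first]: 165 @ $8.60 + 136 @ $9.05 = $2,649.80
Sep 12, 179 sold [FIFO — oldest first]: 111 @ $9.05 + 61 @ $6.30 + 7 @ $8.95 = $1,451.50
Total COGS = $2,649.80 + $1,451.50 = $4,101.30
Ending inventory: 258 @ $8.95 = $2,309.10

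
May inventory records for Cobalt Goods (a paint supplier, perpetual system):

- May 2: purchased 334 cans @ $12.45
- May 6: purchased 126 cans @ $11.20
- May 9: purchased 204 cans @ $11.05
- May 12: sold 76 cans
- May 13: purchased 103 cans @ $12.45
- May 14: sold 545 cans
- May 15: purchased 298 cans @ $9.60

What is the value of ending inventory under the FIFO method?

May 12, 76 sold [FIFO — oldest first]: 76 @ $12.45 = $946.20
May 14, 545 sold [FIFO — oldest first]: 258 @ $12.45 + 126 @ $11.20 + 161 @ $11.05 = $6,402.35
Total COGS = $946.20 + $6,402.35 = $7,348.55
Ending inventory: 43 @ $11.05 + 103 @ $12.45 + 298 @ $9.60 = $4,618.30

Ending inventory = $4,618.30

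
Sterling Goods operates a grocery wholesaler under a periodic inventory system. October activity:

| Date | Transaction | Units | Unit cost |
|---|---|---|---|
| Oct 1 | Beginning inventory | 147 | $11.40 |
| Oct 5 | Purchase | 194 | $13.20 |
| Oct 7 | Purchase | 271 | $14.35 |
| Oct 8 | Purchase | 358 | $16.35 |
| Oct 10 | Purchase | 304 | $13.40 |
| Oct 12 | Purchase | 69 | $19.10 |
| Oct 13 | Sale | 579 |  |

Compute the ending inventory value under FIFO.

Oct 13, 579 sold [FIFO — oldest first]: 147 @ $11.40 + 194 @ $13.20 + 238 @ $14.35 = $7,651.90
Ending inventory: 33 @ $14.35 + 358 @ $16.35 + 304 @ $13.40 + 69 @ $19.10 = $11,718.35

Ending inventory = $11,718.35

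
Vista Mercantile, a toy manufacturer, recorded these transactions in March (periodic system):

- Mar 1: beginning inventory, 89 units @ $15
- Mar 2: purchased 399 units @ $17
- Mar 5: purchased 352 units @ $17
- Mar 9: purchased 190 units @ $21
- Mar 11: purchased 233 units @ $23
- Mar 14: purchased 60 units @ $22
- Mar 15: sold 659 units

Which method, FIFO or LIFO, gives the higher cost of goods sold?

LIFO

FIFO COGS: 89 @ $15 + 399 @ $17 + 171 @ $17 = $11,025
LIFO COGS: 60 @ $22 + 233 @ $23 + 190 @ $21 + 176 @ $17 = $13,661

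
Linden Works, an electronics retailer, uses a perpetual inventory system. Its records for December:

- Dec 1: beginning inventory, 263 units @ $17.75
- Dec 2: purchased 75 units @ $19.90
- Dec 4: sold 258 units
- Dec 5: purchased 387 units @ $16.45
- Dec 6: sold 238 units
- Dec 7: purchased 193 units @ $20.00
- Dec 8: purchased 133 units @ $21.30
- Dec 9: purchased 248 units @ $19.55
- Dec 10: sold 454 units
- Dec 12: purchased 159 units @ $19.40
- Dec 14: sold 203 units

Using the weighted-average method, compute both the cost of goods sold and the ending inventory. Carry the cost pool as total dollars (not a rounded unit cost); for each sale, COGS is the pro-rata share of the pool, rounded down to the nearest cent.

After Dec 1: 263 on hand, pool $4,668.25 (≈ $17.7500 each)
After Dec 2: 338 on hand, pool $6,160.75 (≈ $18.2271 each)
Dec 4, sell 258: 258/338 × $6,160.75 → $4,702.58
After Dec 5: 467 on hand, pool $7,824.32 (≈ $16.7544 each)
Dec 6, sell 238: 238/467 × $7,824.32 → $3,987.55
After Dec 7: 422 on hand, pool $7,696.77 (≈ $18.2388 each)
After Dec 8: 555 on hand, pool $10,529.67 (≈ $18.9724 each)
After Dec 9: 803 on hand, pool $15,378.07 (≈ $19.1508 each)
Dec 10, sell 454: 454/803 × $15,378.07 → $8,694.45
After Dec 12: 508 on hand, pool $9,768.22 (≈ $19.2288 each)
Dec 14, sell 203: 203/508 × $9,768.22 → $3,903.44
Total COGS = $4,702.58 + $3,987.55 + $8,694.45 + $3,903.44 = $21,288.02
Ending inventory (cost pool remaining) = $5,864.78

COGS = $21,288.02; ending inventory = $5,864.78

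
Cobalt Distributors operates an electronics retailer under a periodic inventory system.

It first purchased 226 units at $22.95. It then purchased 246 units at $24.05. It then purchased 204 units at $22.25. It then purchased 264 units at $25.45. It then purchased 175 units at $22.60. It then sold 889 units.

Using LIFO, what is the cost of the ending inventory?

Ending inventory = $5,186.70

Sale 1 (889) [LIFO — newest first]: 175 @ $22.60 + 264 @ $25.45 + 204 @ $22.25 + 246 @ $24.05 = $21,129.10
Ending inventory: 226 @ $22.95 = $5,186.70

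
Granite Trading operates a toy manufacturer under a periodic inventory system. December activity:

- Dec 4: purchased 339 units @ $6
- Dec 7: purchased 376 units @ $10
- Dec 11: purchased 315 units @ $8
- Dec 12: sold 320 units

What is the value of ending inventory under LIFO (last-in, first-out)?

Dec 12, 320 sold [LIFO — newest first]: 315 @ $8 + 5 @ $10 = $2,570
Ending inventory: 339 @ $6 + 371 @ $10 = $5,744

Ending inventory = $5,744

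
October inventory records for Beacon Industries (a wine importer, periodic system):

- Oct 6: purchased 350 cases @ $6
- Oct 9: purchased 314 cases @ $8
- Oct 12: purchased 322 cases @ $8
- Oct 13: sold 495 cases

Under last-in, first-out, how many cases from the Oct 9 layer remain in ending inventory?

141

Oct 13, 495 sold [LIFO — newest first]: 322 @ $8 + 173 @ $8 = $3,960
Ending inventory: 350 @ $6 + 141 @ $8 = $3,228
Check: goods available $7,188 = COGS $3,960 + ending $3,228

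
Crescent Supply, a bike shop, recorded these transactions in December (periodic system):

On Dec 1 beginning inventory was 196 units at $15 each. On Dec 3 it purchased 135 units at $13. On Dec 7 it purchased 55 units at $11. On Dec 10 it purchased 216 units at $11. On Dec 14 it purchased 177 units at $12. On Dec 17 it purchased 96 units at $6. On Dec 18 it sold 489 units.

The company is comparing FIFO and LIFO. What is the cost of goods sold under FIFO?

FIFO COGS: 196 @ $15 + 135 @ $13 + 55 @ $11 + 103 @ $11 = $6,433
LIFO COGS: 96 @ $6 + 177 @ $12 + 216 @ $11 = $5,076

COGS = $6,433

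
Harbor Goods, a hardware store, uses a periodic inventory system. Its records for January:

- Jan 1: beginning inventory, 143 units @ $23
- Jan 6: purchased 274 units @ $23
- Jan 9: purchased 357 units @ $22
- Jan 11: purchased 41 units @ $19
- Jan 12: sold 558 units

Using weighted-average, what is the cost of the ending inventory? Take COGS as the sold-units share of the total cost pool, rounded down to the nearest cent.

Jan 12, sell 558: 558/815 × $18,224.00 → $12,477.29
Ending inventory (cost pool remaining) = $5,746.71

Ending inventory = $5,746.71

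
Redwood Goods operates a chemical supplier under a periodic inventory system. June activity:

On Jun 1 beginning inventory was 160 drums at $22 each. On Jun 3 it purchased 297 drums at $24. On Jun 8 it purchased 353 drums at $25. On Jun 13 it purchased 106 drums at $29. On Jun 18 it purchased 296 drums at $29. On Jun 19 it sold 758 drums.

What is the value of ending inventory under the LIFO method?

Ending inventory = $10,576

Jun 19, 758 sold [LIFO — newest first]: 296 @ $29 + 106 @ $29 + 353 @ $25 + 3 @ $24 = $20,555
Ending inventory: 160 @ $22 + 294 @ $24 = $10,576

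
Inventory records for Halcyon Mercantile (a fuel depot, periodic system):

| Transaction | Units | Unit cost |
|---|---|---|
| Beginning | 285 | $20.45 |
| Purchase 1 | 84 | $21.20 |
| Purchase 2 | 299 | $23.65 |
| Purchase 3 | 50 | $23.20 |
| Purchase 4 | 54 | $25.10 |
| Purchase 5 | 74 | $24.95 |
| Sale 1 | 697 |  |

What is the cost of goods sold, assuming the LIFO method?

Sale 1 (697) [LIFO — newest first]: 74 @ $24.95 + 54 @ $25.10 + 50 @ $23.20 + 299 @ $23.65 + 84 @ $21.20 + 136 @ $20.45 = $15,995.05
Ending inventory: 149 @ $20.45 = $3,047.05

COGS = $15,995.05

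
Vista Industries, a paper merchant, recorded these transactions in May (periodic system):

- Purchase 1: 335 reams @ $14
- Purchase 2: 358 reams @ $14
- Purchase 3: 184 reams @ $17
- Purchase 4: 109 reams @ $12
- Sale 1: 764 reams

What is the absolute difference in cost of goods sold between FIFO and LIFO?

FIFO COGS: 335 @ $14 + 358 @ $14 + 71 @ $17 = $10,909
LIFO COGS: 109 @ $12 + 184 @ $17 + 358 @ $14 + 113 @ $14 = $11,030
Difference = |$10,909 − $11,030| = $121

$121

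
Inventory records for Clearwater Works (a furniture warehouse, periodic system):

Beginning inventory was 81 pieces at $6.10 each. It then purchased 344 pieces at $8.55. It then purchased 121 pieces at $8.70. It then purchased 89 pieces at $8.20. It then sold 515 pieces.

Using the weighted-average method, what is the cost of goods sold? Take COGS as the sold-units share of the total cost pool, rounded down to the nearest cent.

Sale 1, sell 515: 515/635 × $5,217.80 → $4,231.75
Ending inventory (cost pool remaining) = $986.05

COGS = $4,231.75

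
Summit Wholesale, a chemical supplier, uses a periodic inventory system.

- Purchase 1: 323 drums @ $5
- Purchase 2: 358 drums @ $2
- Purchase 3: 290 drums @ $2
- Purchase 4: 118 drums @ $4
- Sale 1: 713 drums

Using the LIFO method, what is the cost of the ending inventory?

Sale 1 (713) [LIFO — newest first]: 118 @ $4 + 290 @ $2 + 305 @ $2 = $1,662
Ending inventory: 323 @ $5 + 53 @ $2 = $1,721
Check: goods available $3,383 = COGS $1,662 + ending $1,721

Ending inventory = $1,721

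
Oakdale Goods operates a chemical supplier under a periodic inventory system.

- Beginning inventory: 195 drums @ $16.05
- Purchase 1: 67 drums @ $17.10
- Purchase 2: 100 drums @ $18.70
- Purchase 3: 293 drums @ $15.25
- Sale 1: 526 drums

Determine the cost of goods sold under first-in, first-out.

COGS = $8,646.45

Sale 1 (526) [FIFO — oldest first]: 195 @ $16.05 + 67 @ $17.10 + 100 @ $18.70 + 164 @ $15.25 = $8,646.45
Ending inventory: 129 @ $15.25 = $1,967.25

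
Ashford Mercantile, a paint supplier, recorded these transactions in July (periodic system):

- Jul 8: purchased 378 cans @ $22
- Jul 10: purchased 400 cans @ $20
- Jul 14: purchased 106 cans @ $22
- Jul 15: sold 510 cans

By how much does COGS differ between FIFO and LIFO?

FIFO COGS: 378 @ $22 + 132 @ $20 = $10,956
LIFO COGS: 106 @ $22 + 400 @ $20 + 4 @ $22 = $10,420
Difference = |$10,956 − $10,420| = $536

$536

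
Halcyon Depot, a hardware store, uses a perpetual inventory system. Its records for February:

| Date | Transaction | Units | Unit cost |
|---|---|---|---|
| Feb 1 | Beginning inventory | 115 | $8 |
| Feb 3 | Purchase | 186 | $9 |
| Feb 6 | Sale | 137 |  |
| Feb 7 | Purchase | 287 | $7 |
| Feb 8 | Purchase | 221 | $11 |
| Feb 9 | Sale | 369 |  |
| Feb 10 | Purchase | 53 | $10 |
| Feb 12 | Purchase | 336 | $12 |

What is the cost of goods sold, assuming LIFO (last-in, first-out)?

COGS = $4,700

Feb 6, 137 sold [LIFO — newest first]: 137 @ $9 = $1,233
Feb 9, 369 sold [LIFO — newest first]: 221 @ $11 + 148 @ $7 = $3,467
Total COGS = $1,233 + $3,467 = $4,700
Ending inventory: 115 @ $8 + 49 @ $9 + 139 @ $7 + 53 @ $10 + 336 @ $12 = $6,896
Check: goods available $11,596 = COGS $4,700 + ending $6,896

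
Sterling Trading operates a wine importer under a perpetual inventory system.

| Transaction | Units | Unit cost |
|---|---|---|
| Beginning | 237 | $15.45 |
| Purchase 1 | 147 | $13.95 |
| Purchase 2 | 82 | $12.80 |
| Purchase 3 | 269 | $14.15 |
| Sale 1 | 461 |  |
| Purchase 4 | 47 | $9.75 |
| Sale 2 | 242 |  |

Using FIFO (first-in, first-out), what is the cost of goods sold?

COGS = $10,115.45

Sale 1 (461) [FIFO — oldest first]: 237 @ $15.45 + 147 @ $13.95 + 77 @ $12.80 = $6,697.90
Sale 2 (242) [FIFO — oldest first]: 5 @ $12.80 + 237 @ $14.15 = $3,417.55
Total COGS = $6,697.90 + $3,417.55 = $10,115.45
Ending inventory: 32 @ $14.15 + 47 @ $9.75 = $911.05
Check: goods available $11,026.50 = COGS $10,115.45 + ending $911.05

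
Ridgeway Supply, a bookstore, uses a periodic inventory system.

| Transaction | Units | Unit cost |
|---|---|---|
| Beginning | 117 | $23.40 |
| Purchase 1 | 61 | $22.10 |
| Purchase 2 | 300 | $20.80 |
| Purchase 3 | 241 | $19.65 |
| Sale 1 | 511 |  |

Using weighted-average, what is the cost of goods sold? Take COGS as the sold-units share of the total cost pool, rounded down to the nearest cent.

COGS = $10,704.38

Sale 1, sell 511: 511/719 × $15,061.55 → $10,704.38
Ending inventory (cost pool remaining) = $4,357.17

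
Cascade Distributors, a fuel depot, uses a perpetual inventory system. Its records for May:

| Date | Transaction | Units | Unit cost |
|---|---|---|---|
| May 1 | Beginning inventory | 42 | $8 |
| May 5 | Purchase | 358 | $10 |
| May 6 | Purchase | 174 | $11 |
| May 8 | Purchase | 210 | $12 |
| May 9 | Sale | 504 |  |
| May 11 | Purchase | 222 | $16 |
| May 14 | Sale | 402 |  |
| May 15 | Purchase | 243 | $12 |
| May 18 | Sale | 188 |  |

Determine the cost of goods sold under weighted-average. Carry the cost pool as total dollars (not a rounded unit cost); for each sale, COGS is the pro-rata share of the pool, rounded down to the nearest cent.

COGS = $12,912.07

After May 1: 42 on hand, pool $336.00 (≈ $8.0000 each)
After May 5: 400 on hand, pool $3,916.00 (≈ $9.7900 each)
After May 6: 574 on hand, pool $5,830.00 (≈ $10.1568 each)
After May 8: 784 on hand, pool $8,350.00 (≈ $10.6505 each)
May 9, sell 504: 504/784 × $8,350.00 → $5,367.85
After May 11: 502 on hand, pool $6,534.15 (≈ $13.0162 each)
May 14, sell 402: 402/502 × $6,534.15 → $5,232.52
After May 15: 343 on hand, pool $4,217.63 (≈ $12.2963 each)
May 18, sell 188: 188/343 × $4,217.63 → $2,311.70
Total COGS = $5,367.85 + $5,232.52 + $2,311.70 = $12,912.07
Ending inventory (cost pool remaining) = $1,905.93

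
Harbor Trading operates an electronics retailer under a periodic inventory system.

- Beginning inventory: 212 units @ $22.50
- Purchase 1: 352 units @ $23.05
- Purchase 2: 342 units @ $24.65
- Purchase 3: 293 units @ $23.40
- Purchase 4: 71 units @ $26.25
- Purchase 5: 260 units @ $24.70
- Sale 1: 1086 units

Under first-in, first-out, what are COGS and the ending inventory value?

COGS = $25,525.90; ending inventory = $10,929.95

Sale 1 (1086) [FIFO — oldest first]: 212 @ $22.50 + 352 @ $23.05 + 342 @ $24.65 + 180 @ $23.40 = $25,525.90
Ending inventory: 113 @ $23.40 + 71 @ $26.25 + 260 @ $24.70 = $10,929.95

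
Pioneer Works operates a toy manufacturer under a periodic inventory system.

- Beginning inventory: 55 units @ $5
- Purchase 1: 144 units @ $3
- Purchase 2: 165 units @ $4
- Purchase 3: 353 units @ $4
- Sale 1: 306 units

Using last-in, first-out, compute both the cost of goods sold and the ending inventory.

COGS = $1,224; ending inventory = $1,555

Sale 1 (306) [LIFO — newest first]: 306 @ $4 = $1,224
Ending inventory: 55 @ $5 + 144 @ $3 + 165 @ $4 + 47 @ $4 = $1,555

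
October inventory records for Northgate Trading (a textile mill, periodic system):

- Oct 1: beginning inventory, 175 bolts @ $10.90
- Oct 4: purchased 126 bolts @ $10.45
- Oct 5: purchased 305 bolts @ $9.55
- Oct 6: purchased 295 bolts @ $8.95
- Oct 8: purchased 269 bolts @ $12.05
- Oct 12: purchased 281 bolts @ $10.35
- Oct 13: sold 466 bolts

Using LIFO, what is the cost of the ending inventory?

Oct 13, 466 sold [LIFO — newest first]: 281 @ $10.35 + 185 @ $12.05 = $5,137.60
Ending inventory: 175 @ $10.90 + 126 @ $10.45 + 305 @ $9.55 + 295 @ $8.95 + 84 @ $12.05 = $9,789.40
Check: goods available $14,927.00 = COGS $5,137.60 + ending $9,789.40

Ending inventory = $9,789.40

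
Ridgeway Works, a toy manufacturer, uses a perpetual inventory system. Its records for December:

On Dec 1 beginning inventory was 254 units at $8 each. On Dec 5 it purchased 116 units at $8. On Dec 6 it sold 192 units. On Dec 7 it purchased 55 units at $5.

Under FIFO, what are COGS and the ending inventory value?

COGS = $1,536; ending inventory = $1,699

Dec 6, 192 sold [FIFO — oldest first]: 192 @ $8 = $1,536
Ending inventory: 62 @ $8 + 116 @ $8 + 55 @ $5 = $1,699
Check: goods available $3,235 = COGS $1,536 + ending $1,699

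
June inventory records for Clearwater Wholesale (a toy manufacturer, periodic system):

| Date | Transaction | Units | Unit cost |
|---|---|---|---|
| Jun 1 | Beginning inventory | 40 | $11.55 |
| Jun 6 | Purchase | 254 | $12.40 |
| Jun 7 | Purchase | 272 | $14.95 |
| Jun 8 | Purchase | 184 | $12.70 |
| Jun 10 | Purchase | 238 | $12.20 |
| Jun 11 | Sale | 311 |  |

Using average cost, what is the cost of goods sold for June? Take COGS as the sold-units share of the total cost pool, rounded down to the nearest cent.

COGS = $4,066.41

Jun 11, sell 311: 311/988 × $12,918.40 → $4,066.41
Ending inventory (cost pool remaining) = $8,851.99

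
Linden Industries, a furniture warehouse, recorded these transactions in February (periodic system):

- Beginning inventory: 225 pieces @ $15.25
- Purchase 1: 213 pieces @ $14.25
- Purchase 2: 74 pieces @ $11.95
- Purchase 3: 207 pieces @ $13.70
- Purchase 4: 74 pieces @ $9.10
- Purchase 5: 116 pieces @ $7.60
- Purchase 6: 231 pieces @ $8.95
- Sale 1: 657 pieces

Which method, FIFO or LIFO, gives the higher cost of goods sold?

FIFO

FIFO COGS: 225 @ $15.25 + 213 @ $14.25 + 74 @ $11.95 + 145 @ $13.70 = $9,337.30
LIFO COGS: 231 @ $8.95 + 116 @ $7.60 + 74 @ $9.10 + 207 @ $13.70 + 29 @ $11.95 = $6,804.90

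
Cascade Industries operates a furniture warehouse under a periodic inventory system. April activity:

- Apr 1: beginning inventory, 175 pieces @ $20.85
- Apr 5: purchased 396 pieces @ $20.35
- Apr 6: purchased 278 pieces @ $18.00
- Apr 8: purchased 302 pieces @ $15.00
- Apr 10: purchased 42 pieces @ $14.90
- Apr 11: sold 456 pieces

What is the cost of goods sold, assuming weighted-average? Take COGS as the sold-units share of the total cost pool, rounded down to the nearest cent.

COGS = $8,358.27

Apr 11, sell 456: 456/1193 × $21,867.15 → $8,358.27
Ending inventory (cost pool remaining) = $13,508.88
Check: goods available $21,867.15 = COGS $8,358.27 + ending $13,508.88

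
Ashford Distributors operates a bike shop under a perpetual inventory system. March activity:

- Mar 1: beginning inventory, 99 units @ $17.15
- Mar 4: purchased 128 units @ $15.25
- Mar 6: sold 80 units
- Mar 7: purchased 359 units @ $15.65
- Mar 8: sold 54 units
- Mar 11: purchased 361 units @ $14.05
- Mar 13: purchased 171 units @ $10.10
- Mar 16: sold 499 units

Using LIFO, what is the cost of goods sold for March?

Mar 6, 80 sold [LIFO — newest first]: 80 @ $15.25 = $1,220.00
Mar 8, 54 sold [LIFO — newest first]: 54 @ $15.65 = $845.10
Mar 16, 499 sold [LIFO — newest first]: 171 @ $10.10 + 328 @ $14.05 = $6,335.50
Total COGS = $1,220.00 + $845.10 + $6,335.50 = $8,400.60
Ending inventory: 99 @ $17.15 + 48 @ $15.25 + 305 @ $15.65 + 33 @ $14.05 = $7,666.75

COGS = $8,400.60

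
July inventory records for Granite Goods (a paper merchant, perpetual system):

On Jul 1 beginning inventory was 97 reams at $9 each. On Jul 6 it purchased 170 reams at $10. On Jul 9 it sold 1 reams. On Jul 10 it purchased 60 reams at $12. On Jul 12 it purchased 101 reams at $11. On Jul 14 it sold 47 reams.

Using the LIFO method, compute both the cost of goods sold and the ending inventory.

Jul 9, 1 sold [LIFO — newest first]: 1 @ $10 = $10
Jul 14, 47 sold [LIFO — newest first]: 47 @ $11 = $517
Total COGS = $10 + $517 = $527
Ending inventory: 97 @ $9 + 169 @ $10 + 60 @ $12 + 54 @ $11 = $3,877

COGS = $527; ending inventory = $3,877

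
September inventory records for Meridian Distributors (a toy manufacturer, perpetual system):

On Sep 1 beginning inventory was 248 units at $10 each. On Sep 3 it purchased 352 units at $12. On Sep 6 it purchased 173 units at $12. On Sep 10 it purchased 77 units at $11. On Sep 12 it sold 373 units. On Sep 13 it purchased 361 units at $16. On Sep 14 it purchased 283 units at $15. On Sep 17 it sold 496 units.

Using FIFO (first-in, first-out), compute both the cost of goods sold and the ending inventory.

Sep 12, 373 sold [FIFO — oldest first]: 248 @ $10 + 125 @ $12 = $3,980
Sep 17, 496 sold [FIFO — oldest first]: 227 @ $12 + 173 @ $12 + 77 @ $11 + 19 @ $16 = $5,951
Total COGS = $3,980 + $5,951 = $9,931
Ending inventory: 342 @ $16 + 283 @ $15 = $9,717
Check: goods available $19,648 = COGS $9,931 + ending $9,717

COGS = $9,931; ending inventory = $9,717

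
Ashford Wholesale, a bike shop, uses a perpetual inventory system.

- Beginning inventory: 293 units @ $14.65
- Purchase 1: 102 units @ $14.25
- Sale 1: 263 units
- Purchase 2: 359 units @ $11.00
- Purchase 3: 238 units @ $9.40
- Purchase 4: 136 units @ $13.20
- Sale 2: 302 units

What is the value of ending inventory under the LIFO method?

Ending inventory = $6,559.60

Sale 1 (263) [LIFO — newest first]: 102 @ $14.25 + 161 @ $14.65 = $3,812.15
Sale 2 (302) [LIFO — newest first]: 136 @ $13.20 + 166 @ $9.40 = $3,355.60
Total COGS = $3,812.15 + $3,355.60 = $7,167.75
Ending inventory: 132 @ $14.65 + 359 @ $11.00 + 72 @ $9.40 = $6,559.60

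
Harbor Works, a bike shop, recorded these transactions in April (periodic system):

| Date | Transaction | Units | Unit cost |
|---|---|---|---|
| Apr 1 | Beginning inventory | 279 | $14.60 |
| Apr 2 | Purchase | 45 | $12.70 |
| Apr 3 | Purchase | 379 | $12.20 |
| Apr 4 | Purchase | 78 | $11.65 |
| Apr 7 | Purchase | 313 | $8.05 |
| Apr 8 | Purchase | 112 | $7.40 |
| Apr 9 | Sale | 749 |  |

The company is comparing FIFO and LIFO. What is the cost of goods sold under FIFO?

FIFO COGS: 279 @ $14.60 + 45 @ $12.70 + 379 @ $12.20 + 46 @ $11.65 = $9,804.60
LIFO COGS: 112 @ $7.40 + 313 @ $8.05 + 78 @ $11.65 + 246 @ $12.20 = $7,258.35

COGS = $9,804.60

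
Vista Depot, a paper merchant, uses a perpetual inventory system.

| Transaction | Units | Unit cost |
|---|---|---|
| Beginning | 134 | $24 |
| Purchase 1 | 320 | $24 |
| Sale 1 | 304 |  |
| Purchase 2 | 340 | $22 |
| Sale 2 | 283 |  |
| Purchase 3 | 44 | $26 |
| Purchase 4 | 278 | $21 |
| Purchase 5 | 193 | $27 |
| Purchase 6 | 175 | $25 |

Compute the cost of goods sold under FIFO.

COGS = $13,822

Sale 1 (304) [FIFO — oldest first]: 134 @ $24 + 170 @ $24 = $7,296
Sale 2 (283) [FIFO — oldest first]: 150 @ $24 + 133 @ $22 = $6,526
Total COGS = $7,296 + $6,526 = $13,822
Ending inventory: 207 @ $22 + 44 @ $26 + 278 @ $21 + 193 @ $27 + 175 @ $25 = $21,122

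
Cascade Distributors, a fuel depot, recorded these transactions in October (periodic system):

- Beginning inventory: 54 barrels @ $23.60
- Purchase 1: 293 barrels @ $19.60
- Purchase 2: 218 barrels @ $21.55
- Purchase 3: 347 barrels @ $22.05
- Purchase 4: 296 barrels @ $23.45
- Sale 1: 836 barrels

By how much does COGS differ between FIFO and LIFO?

$1,061.05

FIFO COGS: 54 @ $23.60 + 293 @ $19.60 + 218 @ $21.55 + 271 @ $22.05 = $17,690.65
LIFO COGS: 296 @ $23.45 + 347 @ $22.05 + 193 @ $21.55 = $18,751.70
Difference = |$17,690.65 − $18,751.70| = $1,061.05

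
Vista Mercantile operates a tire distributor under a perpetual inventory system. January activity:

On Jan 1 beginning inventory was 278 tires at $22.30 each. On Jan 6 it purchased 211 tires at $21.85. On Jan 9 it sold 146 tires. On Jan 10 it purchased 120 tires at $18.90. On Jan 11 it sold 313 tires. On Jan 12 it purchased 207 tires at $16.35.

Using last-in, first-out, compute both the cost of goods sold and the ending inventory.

Jan 9, 146 sold [LIFO — newest first]: 146 @ $21.85 = $3,190.10
Jan 11, 313 sold [LIFO — newest first]: 120 @ $18.90 + 65 @ $21.85 + 128 @ $22.30 = $6,542.65
Total COGS = $3,190.10 + $6,542.65 = $9,732.75
Ending inventory: 150 @ $22.30 + 207 @ $16.35 = $6,729.45

COGS = $9,732.75; ending inventory = $6,729.45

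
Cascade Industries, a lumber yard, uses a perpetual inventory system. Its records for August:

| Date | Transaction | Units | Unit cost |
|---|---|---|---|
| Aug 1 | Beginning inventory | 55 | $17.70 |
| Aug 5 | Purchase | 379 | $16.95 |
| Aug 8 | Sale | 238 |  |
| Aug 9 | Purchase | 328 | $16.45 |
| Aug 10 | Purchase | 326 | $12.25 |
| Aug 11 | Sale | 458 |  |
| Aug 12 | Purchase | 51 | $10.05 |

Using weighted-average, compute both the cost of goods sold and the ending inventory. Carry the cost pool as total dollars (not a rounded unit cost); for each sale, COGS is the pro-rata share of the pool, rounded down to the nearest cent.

COGS = $10,915.90; ending inventory = $6,383.30

After Aug 1: 55 on hand, pool $973.50 (≈ $17.7000 each)
After Aug 5: 434 on hand, pool $7,397.55 (≈ $17.0450 each)
Aug 8, sell 238: 238/434 × $7,397.55 → $4,056.72
After Aug 9: 524 on hand, pool $8,736.43 (≈ $16.6726 each)
After Aug 10: 850 on hand, pool $12,729.93 (≈ $14.9764 each)
Aug 11, sell 458: 458/850 × $12,729.93 → $6,859.18
After Aug 12: 443 on hand, pool $6,383.30 (≈ $14.4093 each)
Total COGS = $4,056.72 + $6,859.18 = $10,915.90
Ending inventory (cost pool remaining) = $6,383.30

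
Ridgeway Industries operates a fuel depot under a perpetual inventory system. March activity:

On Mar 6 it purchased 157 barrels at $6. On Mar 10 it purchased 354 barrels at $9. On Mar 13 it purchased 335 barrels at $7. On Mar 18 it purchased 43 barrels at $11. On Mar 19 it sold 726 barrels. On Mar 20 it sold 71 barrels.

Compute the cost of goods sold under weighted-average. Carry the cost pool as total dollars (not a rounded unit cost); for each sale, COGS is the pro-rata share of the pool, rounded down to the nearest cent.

After Mar 6: 157 on hand, pool $942.00 (≈ $6.0000 each)
After Mar 10: 511 on hand, pool $4,128.00 (≈ $8.0783 each)
After Mar 13: 846 on hand, pool $6,473.00 (≈ $7.6513 each)
After Mar 18: 889 on hand, pool $6,946.00 (≈ $7.8133 each)
Mar 19, sell 726: 726/889 × $6,946.00 → $5,672.43
Mar 20, sell 71: 71/163 × $1,273.57 → $554.74
Total COGS = $5,672.43 + $554.74 = $6,227.17
Ending inventory (cost pool remaining) = $718.83

COGS = $6,227.17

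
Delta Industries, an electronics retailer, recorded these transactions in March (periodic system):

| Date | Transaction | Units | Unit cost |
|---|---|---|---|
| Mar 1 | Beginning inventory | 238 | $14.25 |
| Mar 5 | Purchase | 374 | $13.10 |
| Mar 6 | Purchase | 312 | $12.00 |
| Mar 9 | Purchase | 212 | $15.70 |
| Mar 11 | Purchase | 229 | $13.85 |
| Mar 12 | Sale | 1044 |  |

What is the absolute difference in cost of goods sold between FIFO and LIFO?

FIFO COGS: 238 @ $14.25 + 374 @ $13.10 + 312 @ $12.00 + 120 @ $15.70 = $13,918.90
LIFO COGS: 229 @ $13.85 + 212 @ $15.70 + 312 @ $12.00 + 291 @ $13.10 = $14,056.15
Difference = |$13,918.90 − $14,056.15| = $137.25

$137.25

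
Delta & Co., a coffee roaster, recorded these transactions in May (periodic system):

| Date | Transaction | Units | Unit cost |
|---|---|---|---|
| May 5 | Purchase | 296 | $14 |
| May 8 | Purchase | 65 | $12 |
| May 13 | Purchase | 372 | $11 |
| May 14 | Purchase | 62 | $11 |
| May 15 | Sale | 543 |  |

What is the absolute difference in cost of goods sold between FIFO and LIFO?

FIFO COGS: 296 @ $14 + 65 @ $12 + 182 @ $11 = $6,926
LIFO COGS: 62 @ $11 + 372 @ $11 + 65 @ $12 + 44 @ $14 = $6,170
Difference = |$6,926 − $6,170| = $756

$756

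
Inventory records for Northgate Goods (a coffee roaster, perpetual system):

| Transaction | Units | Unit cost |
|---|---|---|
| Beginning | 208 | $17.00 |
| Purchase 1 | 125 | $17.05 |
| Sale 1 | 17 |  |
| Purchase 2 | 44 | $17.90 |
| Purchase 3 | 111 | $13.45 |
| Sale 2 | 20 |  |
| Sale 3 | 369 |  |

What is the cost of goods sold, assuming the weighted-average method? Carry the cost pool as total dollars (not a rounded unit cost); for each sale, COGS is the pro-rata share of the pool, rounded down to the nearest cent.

COGS = $6,614.47

After Beginning: 208 on hand, pool $3,536.00 (≈ $17.0000 each)
After Purchase 1: 333 on hand, pool $5,667.25 (≈ $17.0188 each)
Sale 1, sell 17: 17/333 × $5,667.25 → $289.31
After Purchase 2: 360 on hand, pool $6,165.54 (≈ $17.1265 each)
After Purchase 3: 471 on hand, pool $7,658.49 (≈ $16.2601 each)
Sale 2, sell 20: 20/471 × $7,658.49 → $325.20
Sale 3, sell 369: 369/451 × $7,333.29 → $5,999.96
Total COGS = $289.31 + $325.20 + $5,999.96 = $6,614.47
Ending inventory (cost pool remaining) = $1,333.33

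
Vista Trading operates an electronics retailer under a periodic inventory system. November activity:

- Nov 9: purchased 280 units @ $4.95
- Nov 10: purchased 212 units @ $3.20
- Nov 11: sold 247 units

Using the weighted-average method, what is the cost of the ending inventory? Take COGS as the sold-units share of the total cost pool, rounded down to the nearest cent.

Nov 11, sell 247: 247/492 × $2,064.40 → $1,036.39
Ending inventory (cost pool remaining) = $1,028.01

Ending inventory = $1,028.01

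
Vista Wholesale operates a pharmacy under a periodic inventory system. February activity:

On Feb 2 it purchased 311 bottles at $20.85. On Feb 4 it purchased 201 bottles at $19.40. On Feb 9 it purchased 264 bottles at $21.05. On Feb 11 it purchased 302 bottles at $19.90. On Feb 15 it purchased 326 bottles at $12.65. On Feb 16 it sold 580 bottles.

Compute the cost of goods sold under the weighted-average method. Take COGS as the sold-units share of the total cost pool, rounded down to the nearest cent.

Feb 16, sell 580: 580/1404 × $26,074.65 → $10,771.57
Ending inventory (cost pool remaining) = $15,303.08
Check: goods available $26,074.65 = COGS $10,771.57 + ending $15,303.08

COGS = $10,771.57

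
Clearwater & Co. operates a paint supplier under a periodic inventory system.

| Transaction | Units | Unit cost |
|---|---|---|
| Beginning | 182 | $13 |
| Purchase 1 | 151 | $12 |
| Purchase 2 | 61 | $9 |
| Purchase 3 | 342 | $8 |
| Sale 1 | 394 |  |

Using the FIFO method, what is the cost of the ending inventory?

Sale 1 (394) [FIFO — oldest first]: 182 @ $13 + 151 @ $12 + 61 @ $9 = $4,727
Ending inventory: 342 @ $8 = $2,736

Ending inventory = $2,736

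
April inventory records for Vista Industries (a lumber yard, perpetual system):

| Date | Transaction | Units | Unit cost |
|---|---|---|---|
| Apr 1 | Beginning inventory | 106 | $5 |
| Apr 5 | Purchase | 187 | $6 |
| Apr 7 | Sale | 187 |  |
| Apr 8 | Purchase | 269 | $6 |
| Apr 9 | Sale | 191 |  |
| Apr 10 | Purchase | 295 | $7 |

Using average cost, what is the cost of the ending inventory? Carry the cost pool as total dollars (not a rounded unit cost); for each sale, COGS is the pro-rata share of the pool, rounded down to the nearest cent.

Ending inventory = $3,150.19

After Apr 1: 106 on hand, pool $530.00 (≈ $5.0000 each)
After Apr 5: 293 on hand, pool $1,652.00 (≈ $5.6382 each)
Apr 7, sell 187: 187/293 × $1,652.00 → $1,054.34
After Apr 8: 375 on hand, pool $2,211.66 (≈ $5.8978 each)
Apr 9, sell 191: 191/375 × $2,211.66 → $1,126.47
After Apr 10: 479 on hand, pool $3,150.19 (≈ $6.5766 each)
Total COGS = $1,054.34 + $1,126.47 = $2,180.81
Ending inventory (cost pool remaining) = $3,150.19
Check: goods available $5,331.00 = COGS $2,180.81 + ending $3,150.19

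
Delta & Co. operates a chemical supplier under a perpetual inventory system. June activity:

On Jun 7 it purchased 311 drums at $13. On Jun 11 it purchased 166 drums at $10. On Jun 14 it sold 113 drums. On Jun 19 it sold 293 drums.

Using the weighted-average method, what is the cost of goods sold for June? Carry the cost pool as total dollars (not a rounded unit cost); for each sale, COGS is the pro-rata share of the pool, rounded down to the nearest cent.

COGS = $4,854.12

After Jun 7: 311 on hand, pool $4,043.00 (≈ $13.0000 each)
After Jun 11: 477 on hand, pool $5,703.00 (≈ $11.9560 each)
Jun 14, sell 113: 113/477 × $5,703.00 → $1,351.02
Jun 19, sell 293: 293/364 × $4,351.98 → $3,503.10
Total COGS = $1,351.02 + $3,503.10 = $4,854.12
Ending inventory (cost pool remaining) = $848.88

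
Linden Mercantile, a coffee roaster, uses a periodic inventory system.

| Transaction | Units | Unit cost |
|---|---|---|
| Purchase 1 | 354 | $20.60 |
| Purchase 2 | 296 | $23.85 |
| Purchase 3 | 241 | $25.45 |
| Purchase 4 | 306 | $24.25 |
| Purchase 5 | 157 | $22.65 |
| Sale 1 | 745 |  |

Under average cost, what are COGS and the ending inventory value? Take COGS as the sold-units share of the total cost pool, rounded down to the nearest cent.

Sale 1, sell 745: 745/1354 × $31,462.00 → $17,311.07
Ending inventory (cost pool remaining) = $14,150.93

COGS = $17,311.07; ending inventory = $14,150.93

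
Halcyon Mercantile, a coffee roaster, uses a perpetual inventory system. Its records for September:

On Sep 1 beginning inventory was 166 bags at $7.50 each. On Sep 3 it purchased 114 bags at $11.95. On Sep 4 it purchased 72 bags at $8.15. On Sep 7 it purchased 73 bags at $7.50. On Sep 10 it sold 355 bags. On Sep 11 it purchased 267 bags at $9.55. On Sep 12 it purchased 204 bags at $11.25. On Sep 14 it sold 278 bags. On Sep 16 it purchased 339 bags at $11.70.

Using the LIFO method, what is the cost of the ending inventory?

Ending inventory = $6,334.45

Sep 10, 355 sold [LIFO — newest first]: 73 @ $7.50 + 72 @ $8.15 + 114 @ $11.95 + 96 @ $7.50 = $3,216.60
Sep 14, 278 sold [LIFO — newest first]: 204 @ $11.25 + 74 @ $9.55 = $3,001.70
Total COGS = $3,216.60 + $3,001.70 = $6,218.30
Ending inventory: 70 @ $7.50 + 193 @ $9.55 + 339 @ $11.70 = $6,334.45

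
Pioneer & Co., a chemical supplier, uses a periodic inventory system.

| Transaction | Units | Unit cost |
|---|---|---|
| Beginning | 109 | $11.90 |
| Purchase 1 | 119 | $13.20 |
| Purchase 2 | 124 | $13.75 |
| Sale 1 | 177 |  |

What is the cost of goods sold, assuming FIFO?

COGS = $2,194.70

Sale 1 (177) [FIFO — oldest first]: 109 @ $11.90 + 68 @ $13.20 = $2,194.70
Ending inventory: 51 @ $13.20 + 124 @ $13.75 = $2,378.20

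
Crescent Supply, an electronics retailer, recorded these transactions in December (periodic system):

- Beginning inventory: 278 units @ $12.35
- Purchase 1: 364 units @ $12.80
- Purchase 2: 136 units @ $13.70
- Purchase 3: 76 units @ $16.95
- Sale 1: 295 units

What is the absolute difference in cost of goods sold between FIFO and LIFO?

$562.90

FIFO COGS: 278 @ $12.35 + 17 @ $12.80 = $3,650.90
LIFO COGS: 76 @ $16.95 + 136 @ $13.70 + 83 @ $12.80 = $4,213.80
Difference = |$3,650.90 − $4,213.80| = $562.90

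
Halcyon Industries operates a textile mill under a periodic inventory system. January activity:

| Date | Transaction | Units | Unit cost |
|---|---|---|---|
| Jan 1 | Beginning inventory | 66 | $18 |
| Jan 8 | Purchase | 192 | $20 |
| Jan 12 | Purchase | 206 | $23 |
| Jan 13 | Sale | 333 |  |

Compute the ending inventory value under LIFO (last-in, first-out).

Ending inventory = $2,488

Jan 13, 333 sold [LIFO — newest first]: 206 @ $23 + 127 @ $20 = $7,278
Ending inventory: 66 @ $18 + 65 @ $20 = $2,488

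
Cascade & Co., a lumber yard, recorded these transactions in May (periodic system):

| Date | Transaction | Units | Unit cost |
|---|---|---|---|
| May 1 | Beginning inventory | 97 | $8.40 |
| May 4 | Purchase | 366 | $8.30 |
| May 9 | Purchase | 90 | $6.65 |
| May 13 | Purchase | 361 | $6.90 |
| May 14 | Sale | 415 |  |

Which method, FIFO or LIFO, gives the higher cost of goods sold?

FIFO

FIFO COGS: 97 @ $8.40 + 318 @ $8.30 = $3,454.20
LIFO COGS: 361 @ $6.90 + 54 @ $6.65 = $2,850.00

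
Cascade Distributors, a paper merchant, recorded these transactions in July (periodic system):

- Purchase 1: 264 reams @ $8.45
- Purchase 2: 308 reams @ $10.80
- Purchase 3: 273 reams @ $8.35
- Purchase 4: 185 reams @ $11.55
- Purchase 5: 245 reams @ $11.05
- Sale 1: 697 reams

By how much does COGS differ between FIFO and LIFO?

$472.50

FIFO COGS: 264 @ $8.45 + 308 @ $10.80 + 125 @ $8.35 = $6,600.95
LIFO COGS: 245 @ $11.05 + 185 @ $11.55 + 267 @ $8.35 = $7,073.45
Difference = |$6,600.95 − $7,073.45| = $472.50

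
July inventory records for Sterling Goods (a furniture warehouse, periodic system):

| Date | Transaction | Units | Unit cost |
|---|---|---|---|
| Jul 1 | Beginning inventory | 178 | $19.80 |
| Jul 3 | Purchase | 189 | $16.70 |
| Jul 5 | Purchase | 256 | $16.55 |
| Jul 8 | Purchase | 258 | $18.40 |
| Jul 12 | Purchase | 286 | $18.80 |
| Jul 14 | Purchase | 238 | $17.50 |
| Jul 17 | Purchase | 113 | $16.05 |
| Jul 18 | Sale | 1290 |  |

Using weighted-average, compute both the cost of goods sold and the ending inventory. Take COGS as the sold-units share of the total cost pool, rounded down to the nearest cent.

Jul 18, sell 1290: 1290/1518 × $27,020.15 → $22,961.78
Ending inventory (cost pool remaining) = $4,058.37

COGS = $22,961.78; ending inventory = $4,058.37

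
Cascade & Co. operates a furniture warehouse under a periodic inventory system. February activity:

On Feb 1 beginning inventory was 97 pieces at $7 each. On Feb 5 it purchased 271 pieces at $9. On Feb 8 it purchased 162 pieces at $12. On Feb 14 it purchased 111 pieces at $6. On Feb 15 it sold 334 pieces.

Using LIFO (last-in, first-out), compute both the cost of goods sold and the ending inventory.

Feb 15, 334 sold [LIFO — newest first]: 111 @ $6 + 162 @ $12 + 61 @ $9 = $3,159
Ending inventory: 97 @ $7 + 210 @ $9 = $2,569

COGS = $3,159; ending inventory = $2,569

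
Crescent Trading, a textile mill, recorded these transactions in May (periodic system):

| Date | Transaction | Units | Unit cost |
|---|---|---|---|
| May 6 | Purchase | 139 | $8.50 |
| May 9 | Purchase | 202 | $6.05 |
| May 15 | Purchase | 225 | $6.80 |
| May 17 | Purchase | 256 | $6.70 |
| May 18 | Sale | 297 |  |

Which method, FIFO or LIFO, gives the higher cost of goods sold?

FIFO

FIFO COGS: 139 @ $8.50 + 158 @ $6.05 = $2,137.40
LIFO COGS: 256 @ $6.70 + 41 @ $6.80 = $1,994.00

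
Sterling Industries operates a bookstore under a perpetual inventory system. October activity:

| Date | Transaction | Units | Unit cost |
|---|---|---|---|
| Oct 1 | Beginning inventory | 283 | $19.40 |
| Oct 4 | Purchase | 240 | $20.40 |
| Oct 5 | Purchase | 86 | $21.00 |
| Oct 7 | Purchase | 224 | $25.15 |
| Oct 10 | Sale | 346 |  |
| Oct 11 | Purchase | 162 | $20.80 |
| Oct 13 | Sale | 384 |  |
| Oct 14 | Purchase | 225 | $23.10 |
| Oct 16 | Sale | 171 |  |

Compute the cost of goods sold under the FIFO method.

COGS = $19,240.20

Oct 10, 346 sold [FIFO — oldest first]: 283 @ $19.40 + 63 @ $20.40 = $6,775.40
Oct 13, 384 sold [FIFO — oldest first]: 177 @ $20.40 + 86 @ $21.00 + 121 @ $25.15 = $8,459.95
Oct 16, 171 sold [FIFO — oldest first]: 103 @ $25.15 + 68 @ $20.80 = $4,004.85
Total COGS = $6,775.40 + $8,459.95 + $4,004.85 = $19,240.20
Ending inventory: 94 @ $20.80 + 225 @ $23.10 = $7,152.70
Check: goods available $26,392.90 = COGS $19,240.20 + ending $7,152.70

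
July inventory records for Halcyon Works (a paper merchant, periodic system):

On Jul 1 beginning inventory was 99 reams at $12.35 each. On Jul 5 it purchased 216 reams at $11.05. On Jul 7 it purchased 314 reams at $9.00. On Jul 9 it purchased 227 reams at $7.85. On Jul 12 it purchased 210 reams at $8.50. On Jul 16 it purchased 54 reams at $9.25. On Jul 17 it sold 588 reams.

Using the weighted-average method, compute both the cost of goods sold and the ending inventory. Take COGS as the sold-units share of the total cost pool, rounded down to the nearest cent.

COGS = $5,513.49; ending inventory = $4,988.41

Jul 17, sell 588: 588/1120 × $10,501.90 → $5,513.49
Ending inventory (cost pool remaining) = $4,988.41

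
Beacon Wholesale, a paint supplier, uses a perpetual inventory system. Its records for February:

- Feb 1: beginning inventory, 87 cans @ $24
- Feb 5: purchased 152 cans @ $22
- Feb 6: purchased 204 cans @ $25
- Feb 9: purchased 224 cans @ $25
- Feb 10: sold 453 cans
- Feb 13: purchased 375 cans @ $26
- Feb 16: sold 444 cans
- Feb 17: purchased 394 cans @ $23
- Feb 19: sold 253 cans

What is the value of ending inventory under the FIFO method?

Feb 10, 453 sold [FIFO — oldest first]: 87 @ $24 + 152 @ $22 + 204 @ $25 + 10 @ $25 = $10,782
Feb 16, 444 sold [FIFO — oldest first]: 214 @ $25 + 230 @ $26 = $11,330
Feb 19, 253 sold [FIFO — oldest first]: 145 @ $26 + 108 @ $23 = $6,254
Total COGS = $10,782 + $11,330 + $6,254 = $28,366
Ending inventory: 286 @ $23 = $6,578

Ending inventory = $6,578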